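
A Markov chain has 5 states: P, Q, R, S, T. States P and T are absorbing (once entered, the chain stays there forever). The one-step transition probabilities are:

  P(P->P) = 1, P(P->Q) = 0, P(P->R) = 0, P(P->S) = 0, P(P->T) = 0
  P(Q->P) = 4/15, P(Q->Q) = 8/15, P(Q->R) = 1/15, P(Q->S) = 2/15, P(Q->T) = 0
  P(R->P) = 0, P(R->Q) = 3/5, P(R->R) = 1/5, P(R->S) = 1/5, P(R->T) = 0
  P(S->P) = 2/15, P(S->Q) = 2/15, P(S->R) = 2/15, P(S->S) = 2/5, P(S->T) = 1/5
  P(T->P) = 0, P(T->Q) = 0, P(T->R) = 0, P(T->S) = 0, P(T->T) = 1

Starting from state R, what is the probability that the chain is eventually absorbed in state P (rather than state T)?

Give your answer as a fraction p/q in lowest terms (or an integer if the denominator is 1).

Answer: 142/181

Derivation:
Let a_i = P(absorbed in P | start in state i).
Boundary conditions: a_P = 1, a_T = 0.
For each transient state i, a_i = sum_j P(i->j) * a_j:
  a_Q = 4/15*a_P + 8/15*a_Q + 1/15*a_R + 2/15*a_S + 0*a_T
  a_R = 0*a_P + 3/5*a_Q + 1/5*a_R + 1/5*a_S + 0*a_T
  a_S = 2/15*a_P + 2/15*a_Q + 2/15*a_R + 2/5*a_S + 1/5*a_T

Substituting a_P = 1 and a_T = 0, rearrange to (I - Q) a = r where r[i] = P(i -> P):
  [7/15, -1/15, -2/15] . (a_Q, a_R, a_S) = 4/15
  [-3/5, 4/5, -1/5] . (a_Q, a_R, a_S) = 0
  [-2/15, -2/15, 3/5] . (a_Q, a_R, a_S) = 2/15

Solving yields:
  a_Q = 154/181
  a_R = 142/181
  a_S = 106/181

Starting state is R, so the absorption probability is a_R = 142/181.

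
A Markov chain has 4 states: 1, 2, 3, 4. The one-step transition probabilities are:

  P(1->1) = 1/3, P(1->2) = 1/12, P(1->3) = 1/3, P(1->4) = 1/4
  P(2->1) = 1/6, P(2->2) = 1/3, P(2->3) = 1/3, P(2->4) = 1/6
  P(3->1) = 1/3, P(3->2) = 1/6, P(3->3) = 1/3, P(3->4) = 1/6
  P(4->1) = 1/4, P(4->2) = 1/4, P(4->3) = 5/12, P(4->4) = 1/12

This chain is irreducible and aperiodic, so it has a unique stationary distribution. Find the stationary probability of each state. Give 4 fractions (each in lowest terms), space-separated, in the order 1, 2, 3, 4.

Answer: 222/773 146/773 269/773 136/773

Derivation:
The stationary distribution satisfies pi = pi * P, i.e.:
  pi_1 = 1/3*pi_1 + 1/6*pi_2 + 1/3*pi_3 + 1/4*pi_4
  pi_2 = 1/12*pi_1 + 1/3*pi_2 + 1/6*pi_3 + 1/4*pi_4
  pi_3 = 1/3*pi_1 + 1/3*pi_2 + 1/3*pi_3 + 5/12*pi_4
  pi_4 = 1/4*pi_1 + 1/6*pi_2 + 1/6*pi_3 + 1/12*pi_4
with normalization: pi_1 + pi_2 + pi_3 + pi_4 = 1.

Using the first 3 balance equations plus normalization, the linear system A*pi = b is:
  [-2/3, 1/6, 1/3, 1/4] . pi = 0
  [1/12, -2/3, 1/6, 1/4] . pi = 0
  [1/3, 1/3, -2/3, 5/12] . pi = 0
  [1, 1, 1, 1] . pi = 1

Solving yields:
  pi_1 = 222/773
  pi_2 = 146/773
  pi_3 = 269/773
  pi_4 = 136/773

Verification (pi * P):
  222/773*1/3 + 146/773*1/6 + 269/773*1/3 + 136/773*1/4 = 222/773 = pi_1  (ok)
  222/773*1/12 + 146/773*1/3 + 269/773*1/6 + 136/773*1/4 = 146/773 = pi_2  (ok)
  222/773*1/3 + 146/773*1/3 + 269/773*1/3 + 136/773*5/12 = 269/773 = pi_3  (ok)
  222/773*1/4 + 146/773*1/6 + 269/773*1/6 + 136/773*1/12 = 136/773 = pi_4  (ok)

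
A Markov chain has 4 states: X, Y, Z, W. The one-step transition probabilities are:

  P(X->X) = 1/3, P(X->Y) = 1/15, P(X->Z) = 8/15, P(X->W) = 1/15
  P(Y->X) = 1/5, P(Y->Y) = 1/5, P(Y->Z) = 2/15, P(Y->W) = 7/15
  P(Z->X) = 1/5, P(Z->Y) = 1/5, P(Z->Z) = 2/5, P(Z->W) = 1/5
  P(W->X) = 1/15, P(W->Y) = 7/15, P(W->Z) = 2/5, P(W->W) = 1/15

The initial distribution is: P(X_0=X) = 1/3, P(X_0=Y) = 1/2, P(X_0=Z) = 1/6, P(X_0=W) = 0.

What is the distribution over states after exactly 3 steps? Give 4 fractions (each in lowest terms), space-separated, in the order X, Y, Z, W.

Propagating the distribution step by step (d_{t+1} = d_t * P):
d_0 = (X=1/3, Y=1/2, Z=1/6, W=0)
  d_1[X] = 1/3*1/3 + 1/2*1/5 + 1/6*1/5 + 0*1/15 = 11/45
  d_1[Y] = 1/3*1/15 + 1/2*1/5 + 1/6*1/5 + 0*7/15 = 7/45
  d_1[Z] = 1/3*8/15 + 1/2*2/15 + 1/6*2/5 + 0*2/5 = 14/45
  d_1[W] = 1/3*1/15 + 1/2*7/15 + 1/6*1/5 + 0*1/15 = 13/45
d_1 = (X=11/45, Y=7/45, Z=14/45, W=13/45)
  d_2[X] = 11/45*1/3 + 7/45*1/5 + 14/45*1/5 + 13/45*1/15 = 131/675
  d_2[Y] = 11/45*1/15 + 7/45*1/5 + 14/45*1/5 + 13/45*7/15 = 11/45
  d_2[Z] = 11/45*8/15 + 7/45*2/15 + 14/45*2/5 + 13/45*2/5 = 88/225
  d_2[W] = 11/45*1/15 + 7/45*7/15 + 14/45*1/5 + 13/45*1/15 = 23/135
d_2 = (X=131/675, Y=11/45, Z=88/225, W=23/135)
  d_3[X] = 131/675*1/3 + 11/45*1/5 + 88/225*1/5 + 23/135*1/15 = 2057/10125
  d_3[Y] = 131/675*1/15 + 11/45*1/5 + 88/225*1/5 + 23/135*7/15 = 247/1125
  d_3[Z] = 131/675*8/15 + 11/45*2/15 + 88/225*2/5 + 23/135*2/5 = 3652/10125
  d_3[W] = 131/675*1/15 + 11/45*7/15 + 88/225*1/5 + 23/135*1/15 = 731/3375
d_3 = (X=2057/10125, Y=247/1125, Z=3652/10125, W=731/3375)

Answer: 2057/10125 247/1125 3652/10125 731/3375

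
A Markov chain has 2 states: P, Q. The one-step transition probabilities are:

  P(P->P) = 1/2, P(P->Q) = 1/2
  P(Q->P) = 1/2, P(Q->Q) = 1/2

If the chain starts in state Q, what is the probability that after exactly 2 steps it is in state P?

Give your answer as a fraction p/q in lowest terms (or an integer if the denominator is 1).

Answer: 1/2

Derivation:
Computing P^2 by repeated multiplication:
P^1 =
  P: [1/2, 1/2]
  Q: [1/2, 1/2]
P^2 =
  P: [1/2, 1/2]
  Q: [1/2, 1/2]

(P^2)[Q -> P] = 1/2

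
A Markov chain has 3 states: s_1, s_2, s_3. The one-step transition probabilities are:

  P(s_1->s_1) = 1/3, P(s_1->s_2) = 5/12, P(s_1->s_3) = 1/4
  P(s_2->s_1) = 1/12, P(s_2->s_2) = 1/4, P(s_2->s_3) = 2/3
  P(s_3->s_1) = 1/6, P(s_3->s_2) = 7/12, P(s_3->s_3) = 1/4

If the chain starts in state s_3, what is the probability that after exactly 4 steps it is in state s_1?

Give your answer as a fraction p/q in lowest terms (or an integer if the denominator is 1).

Computing P^4 by repeated multiplication:
P^1 =
  s_1: [1/3, 5/12, 1/4]
  s_2: [1/12, 1/4, 2/3]
  s_3: [1/6, 7/12, 1/4]
P^2 =
  s_1: [3/16, 7/18, 61/144]
  s_2: [23/144, 35/72, 17/48]
  s_3: [7/48, 13/36, 71/144]
P^3 =
  s_1: [143/864, 365/864, 89/216]
  s_2: [11/72, 341/864, 391/864]
  s_3: [139/864, 379/864, 173/432]
P^4 =
  s_1: [1649/10368, 239/576, 4417/10368]
  s_2: [1651/10368, 1105/2592, 4297/10368]
  s_3: [1627/10368, 709/1728, 4487/10368]

(P^4)[s_3 -> s_1] = 1627/10368

Answer: 1627/10368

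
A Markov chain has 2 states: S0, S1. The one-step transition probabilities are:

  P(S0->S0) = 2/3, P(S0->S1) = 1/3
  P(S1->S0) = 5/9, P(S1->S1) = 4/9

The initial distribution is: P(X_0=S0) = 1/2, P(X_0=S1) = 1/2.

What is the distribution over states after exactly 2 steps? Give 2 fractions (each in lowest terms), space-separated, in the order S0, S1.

Answer: 101/162 61/162

Derivation:
Propagating the distribution step by step (d_{t+1} = d_t * P):
d_0 = (S0=1/2, S1=1/2)
  d_1[S0] = 1/2*2/3 + 1/2*5/9 = 11/18
  d_1[S1] = 1/2*1/3 + 1/2*4/9 = 7/18
d_1 = (S0=11/18, S1=7/18)
  d_2[S0] = 11/18*2/3 + 7/18*5/9 = 101/162
  d_2[S1] = 11/18*1/3 + 7/18*4/9 = 61/162
d_2 = (S0=101/162, S1=61/162)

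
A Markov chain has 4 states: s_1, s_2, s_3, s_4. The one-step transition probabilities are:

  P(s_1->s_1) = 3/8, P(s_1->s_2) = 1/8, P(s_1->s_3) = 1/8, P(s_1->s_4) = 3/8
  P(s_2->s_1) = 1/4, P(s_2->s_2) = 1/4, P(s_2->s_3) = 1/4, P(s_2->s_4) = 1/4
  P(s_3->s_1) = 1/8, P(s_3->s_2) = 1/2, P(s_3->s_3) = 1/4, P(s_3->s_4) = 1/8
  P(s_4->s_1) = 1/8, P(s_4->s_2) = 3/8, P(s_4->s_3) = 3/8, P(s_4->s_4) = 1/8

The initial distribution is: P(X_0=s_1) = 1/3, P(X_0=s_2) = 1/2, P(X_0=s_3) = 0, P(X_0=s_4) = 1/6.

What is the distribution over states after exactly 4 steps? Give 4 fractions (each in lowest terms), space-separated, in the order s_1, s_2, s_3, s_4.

Propagating the distribution step by step (d_{t+1} = d_t * P):
d_0 = (s_1=1/3, s_2=1/2, s_3=0, s_4=1/6)
  d_1[s_1] = 1/3*3/8 + 1/2*1/4 + 0*1/8 + 1/6*1/8 = 13/48
  d_1[s_2] = 1/3*1/8 + 1/2*1/4 + 0*1/2 + 1/6*3/8 = 11/48
  d_1[s_3] = 1/3*1/8 + 1/2*1/4 + 0*1/4 + 1/6*3/8 = 11/48
  d_1[s_4] = 1/3*3/8 + 1/2*1/4 + 0*1/8 + 1/6*1/8 = 13/48
d_1 = (s_1=13/48, s_2=11/48, s_3=11/48, s_4=13/48)
  d_2[s_1] = 13/48*3/8 + 11/48*1/4 + 11/48*1/8 + 13/48*1/8 = 85/384
  d_2[s_2] = 13/48*1/8 + 11/48*1/4 + 11/48*1/2 + 13/48*3/8 = 59/192
  d_2[s_3] = 13/48*1/8 + 11/48*1/4 + 11/48*1/4 + 13/48*3/8 = 1/4
  d_2[s_4] = 13/48*3/8 + 11/48*1/4 + 11/48*1/8 + 13/48*1/8 = 85/384
d_2 = (s_1=85/384, s_2=59/192, s_3=1/4, s_4=85/384)
  d_3[s_1] = 85/384*3/8 + 59/192*1/4 + 1/4*1/8 + 85/384*1/8 = 7/32
  d_3[s_2] = 85/384*1/8 + 59/192*1/4 + 1/4*1/2 + 85/384*3/8 = 5/16
  d_3[s_3] = 85/384*1/8 + 59/192*1/4 + 1/4*1/4 + 85/384*3/8 = 1/4
  d_3[s_4] = 85/384*3/8 + 59/192*1/4 + 1/4*1/8 + 85/384*1/8 = 7/32
d_3 = (s_1=7/32, s_2=5/16, s_3=1/4, s_4=7/32)
  d_4[s_1] = 7/32*3/8 + 5/16*1/4 + 1/4*1/8 + 7/32*1/8 = 7/32
  d_4[s_2] = 7/32*1/8 + 5/16*1/4 + 1/4*1/2 + 7/32*3/8 = 5/16
  d_4[s_3] = 7/32*1/8 + 5/16*1/4 + 1/4*1/4 + 7/32*3/8 = 1/4
  d_4[s_4] = 7/32*3/8 + 5/16*1/4 + 1/4*1/8 + 7/32*1/8 = 7/32
d_4 = (s_1=7/32, s_2=5/16, s_3=1/4, s_4=7/32)

Answer: 7/32 5/16 1/4 7/32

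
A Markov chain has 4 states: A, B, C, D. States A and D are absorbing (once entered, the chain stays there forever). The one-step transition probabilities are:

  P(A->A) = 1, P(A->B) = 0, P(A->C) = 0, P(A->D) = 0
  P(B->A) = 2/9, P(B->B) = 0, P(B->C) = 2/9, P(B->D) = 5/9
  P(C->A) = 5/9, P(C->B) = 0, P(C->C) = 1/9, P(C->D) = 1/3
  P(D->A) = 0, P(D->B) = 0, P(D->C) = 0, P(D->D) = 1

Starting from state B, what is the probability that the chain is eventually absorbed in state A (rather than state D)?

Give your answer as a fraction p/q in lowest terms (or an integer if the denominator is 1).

Answer: 13/36

Derivation:
Let a_i = P(absorbed in A | start in state i).
Boundary conditions: a_A = 1, a_D = 0.
For each transient state i, a_i = sum_j P(i->j) * a_j:
  a_B = 2/9*a_A + 0*a_B + 2/9*a_C + 5/9*a_D
  a_C = 5/9*a_A + 0*a_B + 1/9*a_C + 1/3*a_D

Substituting a_A = 1 and a_D = 0, rearrange to (I - Q) a = r where r[i] = P(i -> A):
  [1, -2/9] . (a_B, a_C) = 2/9
  [0, 8/9] . (a_B, a_C) = 5/9

Solving yields:
  a_B = 13/36
  a_C = 5/8

Starting state is B, so the absorption probability is a_B = 13/36.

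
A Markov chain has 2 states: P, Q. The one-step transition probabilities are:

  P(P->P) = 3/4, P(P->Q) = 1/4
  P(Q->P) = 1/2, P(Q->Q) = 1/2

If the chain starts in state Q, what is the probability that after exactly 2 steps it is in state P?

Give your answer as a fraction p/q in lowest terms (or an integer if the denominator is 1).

Answer: 5/8

Derivation:
Computing P^2 by repeated multiplication:
P^1 =
  P: [3/4, 1/4]
  Q: [1/2, 1/2]
P^2 =
  P: [11/16, 5/16]
  Q: [5/8, 3/8]

(P^2)[Q -> P] = 5/8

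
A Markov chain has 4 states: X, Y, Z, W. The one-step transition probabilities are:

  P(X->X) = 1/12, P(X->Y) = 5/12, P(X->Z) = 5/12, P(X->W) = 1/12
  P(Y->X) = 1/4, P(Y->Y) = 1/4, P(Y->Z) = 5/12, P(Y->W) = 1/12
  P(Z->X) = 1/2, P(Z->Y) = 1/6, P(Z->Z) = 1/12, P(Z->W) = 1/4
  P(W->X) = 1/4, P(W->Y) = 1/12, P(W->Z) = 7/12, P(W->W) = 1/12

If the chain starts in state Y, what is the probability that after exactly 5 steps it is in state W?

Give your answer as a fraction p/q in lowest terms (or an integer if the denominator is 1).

Answer: 2135/15552

Derivation:
Computing P^5 by repeated multiplication:
P^1 =
  X: [1/12, 5/12, 5/12, 1/12]
  Y: [1/4, 1/4, 5/12, 1/12]
  Z: [1/2, 1/6, 1/12, 1/4]
  W: [1/4, 1/12, 7/12, 1/12]
P^2 =
  X: [49/144, 31/144, 7/24, 11/72]
  Y: [5/16, 35/144, 7/24, 11/72]
  Z: [3/16, 41/144, 31/72, 7/72]
  W: [17/48, 11/48, 17/72, 13/72]
P^3 =
  X: [115/432, 37/144, 149/432, 19/144]
  Y: [13/48, 109/432, 149/432, 19/144]
  Z: [47/144, 11/48, 125/432, 67/432]
  W: [1/4, 7/27, 53/144, 53/432]
P^4 =
  X: [1513/5184, 421/1728, 839/2592, 365/2592]
  Y: [503/1728, 1267/5184, 839/2592, 365/2592]
  Z: [463/1728, 1319/5184, 299/864, 341/2592]
  W: [173/576, 1247/5184, 815/2592, 125/864]
P^5 =
  X: [2195/7776, 965/3888, 5167/15552, 2135/15552]
  Y: [61/216, 643/2592, 5167/15552, 2135/15552]
  Z: [1513/5184, 3793/15552, 5027/15552, 731/5184]
  W: [361/1296, 971/3888, 5225/15552, 2111/15552]

(P^5)[Y -> W] = 2135/15552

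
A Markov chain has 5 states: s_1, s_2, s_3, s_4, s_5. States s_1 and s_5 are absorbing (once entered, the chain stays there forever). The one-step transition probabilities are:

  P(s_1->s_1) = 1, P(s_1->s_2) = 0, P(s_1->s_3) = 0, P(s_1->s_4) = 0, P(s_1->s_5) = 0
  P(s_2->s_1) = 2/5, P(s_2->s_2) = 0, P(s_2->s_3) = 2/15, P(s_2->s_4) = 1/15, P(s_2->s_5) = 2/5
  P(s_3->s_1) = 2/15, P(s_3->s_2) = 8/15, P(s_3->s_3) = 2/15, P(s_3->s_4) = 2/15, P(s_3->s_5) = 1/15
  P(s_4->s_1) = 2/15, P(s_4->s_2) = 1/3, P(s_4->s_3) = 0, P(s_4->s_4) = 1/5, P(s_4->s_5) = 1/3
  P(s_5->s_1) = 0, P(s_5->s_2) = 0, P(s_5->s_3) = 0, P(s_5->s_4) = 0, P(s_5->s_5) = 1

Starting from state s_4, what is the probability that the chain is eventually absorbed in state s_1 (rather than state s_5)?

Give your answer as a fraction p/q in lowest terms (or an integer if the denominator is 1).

Let a_i = P(absorbed in s_1 | start in state i).
Boundary conditions: a_s_1 = 1, a_s_5 = 0.
For each transient state i, a_i = sum_j P(i->j) * a_j:
  a_s_2 = 2/5*a_s_1 + 0*a_s_2 + 2/15*a_s_3 + 1/15*a_s_4 + 2/5*a_s_5
  a_s_3 = 2/15*a_s_1 + 8/15*a_s_2 + 2/15*a_s_3 + 2/15*a_s_4 + 1/15*a_s_5
  a_s_4 = 2/15*a_s_1 + 1/3*a_s_2 + 0*a_s_3 + 1/5*a_s_4 + 1/3*a_s_5

Substituting a_s_1 = 1 and a_s_5 = 0, rearrange to (I - Q) a = r where r[i] = P(i -> s_1):
  [1, -2/15, -1/15] . (a_s_2, a_s_3, a_s_4) = 2/5
  [-8/15, 13/15, -2/15] . (a_s_2, a_s_3, a_s_4) = 2/15
  [-1/3, 0, 4/5] . (a_s_2, a_s_3, a_s_4) = 2/15

Solving yields:
  a_s_2 = 1018/2063
  a_s_3 = 1062/2063
  a_s_4 = 768/2063

Starting state is s_4, so the absorption probability is a_s_4 = 768/2063.

Answer: 768/2063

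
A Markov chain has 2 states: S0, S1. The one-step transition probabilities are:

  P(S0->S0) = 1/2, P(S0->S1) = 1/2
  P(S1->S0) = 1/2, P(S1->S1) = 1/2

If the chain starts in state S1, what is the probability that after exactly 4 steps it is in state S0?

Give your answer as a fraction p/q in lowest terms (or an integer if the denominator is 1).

Computing P^4 by repeated multiplication:
P^1 =
  S0: [1/2, 1/2]
  S1: [1/2, 1/2]
P^2 =
  S0: [1/2, 1/2]
  S1: [1/2, 1/2]
P^3 =
  S0: [1/2, 1/2]
  S1: [1/2, 1/2]
P^4 =
  S0: [1/2, 1/2]
  S1: [1/2, 1/2]

(P^4)[S1 -> S0] = 1/2

Answer: 1/2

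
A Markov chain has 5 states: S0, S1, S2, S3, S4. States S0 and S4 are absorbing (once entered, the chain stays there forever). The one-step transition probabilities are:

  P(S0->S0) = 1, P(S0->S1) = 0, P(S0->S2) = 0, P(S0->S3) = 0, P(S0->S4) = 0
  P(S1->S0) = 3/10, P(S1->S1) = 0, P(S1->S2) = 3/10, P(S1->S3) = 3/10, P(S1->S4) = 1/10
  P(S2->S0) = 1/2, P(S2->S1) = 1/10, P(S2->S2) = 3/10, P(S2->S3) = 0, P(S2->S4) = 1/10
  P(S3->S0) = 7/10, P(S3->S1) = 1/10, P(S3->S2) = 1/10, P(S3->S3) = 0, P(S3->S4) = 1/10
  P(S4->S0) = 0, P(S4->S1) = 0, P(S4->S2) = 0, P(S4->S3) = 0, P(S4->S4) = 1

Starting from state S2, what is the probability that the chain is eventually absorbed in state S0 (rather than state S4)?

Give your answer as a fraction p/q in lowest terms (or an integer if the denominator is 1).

Let a_i = P(absorbed in S0 | start in state i).
Boundary conditions: a_S0 = 1, a_S4 = 0.
For each transient state i, a_i = sum_j P(i->j) * a_j:
  a_S1 = 3/10*a_S0 + 0*a_S1 + 3/10*a_S2 + 3/10*a_S3 + 1/10*a_S4
  a_S2 = 1/2*a_S0 + 1/10*a_S1 + 3/10*a_S2 + 0*a_S3 + 1/10*a_S4
  a_S3 = 7/10*a_S0 + 1/10*a_S1 + 1/10*a_S2 + 0*a_S3 + 1/10*a_S4

Substituting a_S0 = 1 and a_S4 = 0, rearrange to (I - Q) a = r where r[i] = P(i -> S0):
  [1, -3/10, -3/10] . (a_S1, a_S2, a_S3) = 3/10
  [-1/10, 7/10, 0] . (a_S1, a_S2, a_S3) = 1/2
  [-1/10, -1/10, 1] . (a_S1, a_S2, a_S3) = 7/10

Solving yields:
  a_S1 = 261/323
  a_S2 = 268/323
  a_S3 = 279/323

Starting state is S2, so the absorption probability is a_S2 = 268/323.

Answer: 268/323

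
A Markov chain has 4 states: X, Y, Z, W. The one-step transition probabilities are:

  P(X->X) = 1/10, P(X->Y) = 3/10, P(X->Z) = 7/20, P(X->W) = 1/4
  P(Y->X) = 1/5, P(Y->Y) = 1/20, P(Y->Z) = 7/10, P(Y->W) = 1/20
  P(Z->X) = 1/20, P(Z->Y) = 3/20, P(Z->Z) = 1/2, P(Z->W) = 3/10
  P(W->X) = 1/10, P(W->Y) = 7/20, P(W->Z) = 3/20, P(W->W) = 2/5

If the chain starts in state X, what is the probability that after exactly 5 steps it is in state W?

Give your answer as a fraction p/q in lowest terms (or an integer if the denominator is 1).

Answer: 27263/100000

Derivation:
Computing P^5 by repeated multiplication:
P^1 =
  X: [1/10, 3/10, 7/20, 1/4]
  Y: [1/5, 1/20, 7/10, 1/20]
  Z: [1/20, 3/20, 1/2, 3/10]
  W: [1/10, 7/20, 3/20, 2/5]
P^2 =
  X: [9/80, 37/200, 183/400, 49/200]
  Y: [7/100, 37/200, 37/80, 113/400]
  Z: [9/100, 81/400, 167/400, 29/100]
  W: [51/400, 21/100, 83/200, 99/400]
P^3 =
  X: [153/1600, 1579/8000, 139/320, 2181/8000]
  Y: [763/8000, 397/2000, 3421/8000, 557/2000]
  Z: [159/1600, 161/800, 851/2000, 2191/8000]
  W: [401/4000, 1581/8000, 349/800, 2127/8000]
P^4 =
  X: [15683/160000, 31861/160000, 34377/80000, 21851/80000]
  Y: [3151/32000, 1281/6400, 68467/160000, 43753/160000]
  Z: [1977/20000, 31929/160000, 34359/80000, 43537/160000]
  W: [1959/20000, 3969/20000, 69029/160000, 43547/160000]
P^5 =
  X: [39371/400000, 127627/640000, 1374481/3200000, 27263/100000]
  Y: [315583/3200000, 638227/3200000, 343641/800000, 435813/1600000]
  Z: [15757/160000, 318869/1600000, 1375509/3200000, 871613/3200000]
  W: [12579/128000, 6377/32000, 1375163/3200000, 436331/1600000]

(P^5)[X -> W] = 27263/100000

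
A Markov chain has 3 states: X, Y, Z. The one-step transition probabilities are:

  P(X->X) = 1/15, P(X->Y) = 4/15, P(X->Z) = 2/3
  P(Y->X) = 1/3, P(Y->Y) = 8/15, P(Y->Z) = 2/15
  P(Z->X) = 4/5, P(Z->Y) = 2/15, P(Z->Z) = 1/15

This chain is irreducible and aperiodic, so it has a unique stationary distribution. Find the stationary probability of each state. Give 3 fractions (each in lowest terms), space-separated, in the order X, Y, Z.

Answer: 47/124 19/62 39/124

Derivation:
The stationary distribution satisfies pi = pi * P, i.e.:
  pi_X = 1/15*pi_X + 1/3*pi_Y + 4/5*pi_Z
  pi_Y = 4/15*pi_X + 8/15*pi_Y + 2/15*pi_Z
  pi_Z = 2/3*pi_X + 2/15*pi_Y + 1/15*pi_Z
with normalization: pi_X + pi_Y + pi_Z = 1.

Using the first 2 balance equations plus normalization, the linear system A*pi = b is:
  [-14/15, 1/3, 4/5] . pi = 0
  [4/15, -7/15, 2/15] . pi = 0
  [1, 1, 1] . pi = 1

Solving yields:
  pi_X = 47/124
  pi_Y = 19/62
  pi_Z = 39/124

Verification (pi * P):
  47/124*1/15 + 19/62*1/3 + 39/124*4/5 = 47/124 = pi_X  (ok)
  47/124*4/15 + 19/62*8/15 + 39/124*2/15 = 19/62 = pi_Y  (ok)
  47/124*2/3 + 19/62*2/15 + 39/124*1/15 = 39/124 = pi_Z  (ok)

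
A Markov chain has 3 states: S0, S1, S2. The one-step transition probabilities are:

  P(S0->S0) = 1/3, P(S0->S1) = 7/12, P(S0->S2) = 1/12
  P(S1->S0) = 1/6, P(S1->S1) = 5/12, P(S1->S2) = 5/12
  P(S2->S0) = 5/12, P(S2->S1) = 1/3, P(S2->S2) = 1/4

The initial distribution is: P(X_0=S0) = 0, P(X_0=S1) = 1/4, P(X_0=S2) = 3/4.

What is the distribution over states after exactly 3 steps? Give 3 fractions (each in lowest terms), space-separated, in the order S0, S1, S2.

Propagating the distribution step by step (d_{t+1} = d_t * P):
d_0 = (S0=0, S1=1/4, S2=3/4)
  d_1[S0] = 0*1/3 + 1/4*1/6 + 3/4*5/12 = 17/48
  d_1[S1] = 0*7/12 + 1/4*5/12 + 3/4*1/3 = 17/48
  d_1[S2] = 0*1/12 + 1/4*5/12 + 3/4*1/4 = 7/24
d_1 = (S0=17/48, S1=17/48, S2=7/24)
  d_2[S0] = 17/48*1/3 + 17/48*1/6 + 7/24*5/12 = 43/144
  d_2[S1] = 17/48*7/12 + 17/48*5/12 + 7/24*1/3 = 65/144
  d_2[S2] = 17/48*1/12 + 17/48*5/12 + 7/24*1/4 = 1/4
d_2 = (S0=43/144, S1=65/144, S2=1/4)
  d_3[S0] = 43/144*1/3 + 65/144*1/6 + 1/4*5/12 = 241/864
  d_3[S1] = 43/144*7/12 + 65/144*5/12 + 1/4*1/3 = 385/864
  d_3[S2] = 43/144*1/12 + 65/144*5/12 + 1/4*1/4 = 119/432
d_3 = (S0=241/864, S1=385/864, S2=119/432)

Answer: 241/864 385/864 119/432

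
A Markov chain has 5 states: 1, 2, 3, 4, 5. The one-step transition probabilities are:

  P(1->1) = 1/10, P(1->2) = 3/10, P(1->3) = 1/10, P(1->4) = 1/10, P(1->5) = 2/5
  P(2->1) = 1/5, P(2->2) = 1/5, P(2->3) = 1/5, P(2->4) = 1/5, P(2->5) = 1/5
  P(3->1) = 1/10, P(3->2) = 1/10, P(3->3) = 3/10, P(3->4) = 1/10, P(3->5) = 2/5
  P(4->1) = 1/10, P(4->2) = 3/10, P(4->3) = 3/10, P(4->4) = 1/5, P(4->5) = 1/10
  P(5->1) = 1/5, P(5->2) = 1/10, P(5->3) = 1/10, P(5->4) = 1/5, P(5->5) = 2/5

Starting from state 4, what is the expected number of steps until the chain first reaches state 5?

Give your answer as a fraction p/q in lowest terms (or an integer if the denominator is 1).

Answer: 2690/633

Derivation:
Let h_i = expected steps to first reach 5 from state i.
Boundary: h_5 = 0.
First-step equations for the other states:
  h_1 = 1 + 1/10*h_1 + 3/10*h_2 + 1/10*h_3 + 1/10*h_4 + 2/5*h_5
  h_2 = 1 + 1/5*h_1 + 1/5*h_2 + 1/5*h_3 + 1/5*h_4 + 1/5*h_5
  h_3 = 1 + 1/10*h_1 + 1/10*h_2 + 3/10*h_3 + 1/10*h_4 + 2/5*h_5
  h_4 = 1 + 1/10*h_1 + 3/10*h_2 + 3/10*h_3 + 1/5*h_4 + 1/10*h_5

Substituting h_5 = 0 and rearranging gives the linear system (I - Q) h = 1:
  [9/10, -3/10, -1/10, -1/10] . (h_1, h_2, h_3, h_4) = 1
  [-1/5, 4/5, -1/5, -1/5] . (h_1, h_2, h_3, h_4) = 1
  [-1/10, -1/10, 7/10, -1/10] . (h_1, h_2, h_3, h_4) = 1
  [-1/10, -3/10, -3/10, 4/5] . (h_1, h_2, h_3, h_4) = 1

Solving yields:
  h_1 = 2035/633
  h_2 = 2455/633
  h_3 = 1930/633
  h_4 = 2690/633

Starting state is 4, so the expected hitting time is h_4 = 2690/633.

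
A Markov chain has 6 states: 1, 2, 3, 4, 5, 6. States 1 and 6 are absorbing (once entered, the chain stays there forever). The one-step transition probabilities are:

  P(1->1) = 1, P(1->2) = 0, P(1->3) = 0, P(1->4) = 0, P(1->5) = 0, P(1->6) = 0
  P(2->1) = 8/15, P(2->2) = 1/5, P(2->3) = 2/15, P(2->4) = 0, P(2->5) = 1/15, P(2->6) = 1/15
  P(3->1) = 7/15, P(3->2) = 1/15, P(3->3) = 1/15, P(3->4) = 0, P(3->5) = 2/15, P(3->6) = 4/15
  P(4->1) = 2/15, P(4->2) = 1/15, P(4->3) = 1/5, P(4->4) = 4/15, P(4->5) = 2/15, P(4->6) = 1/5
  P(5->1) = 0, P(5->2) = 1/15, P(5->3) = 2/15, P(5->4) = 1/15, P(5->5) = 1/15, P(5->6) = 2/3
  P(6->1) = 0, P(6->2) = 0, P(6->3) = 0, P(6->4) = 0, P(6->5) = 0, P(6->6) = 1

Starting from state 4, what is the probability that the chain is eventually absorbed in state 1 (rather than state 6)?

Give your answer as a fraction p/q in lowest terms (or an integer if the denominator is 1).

Let a_i = P(absorbed in 1 | start in state i).
Boundary conditions: a_1 = 1, a_6 = 0.
For each transient state i, a_i = sum_j P(i->j) * a_j:
  a_2 = 8/15*a_1 + 1/5*a_2 + 2/15*a_3 + 0*a_4 + 1/15*a_5 + 1/15*a_6
  a_3 = 7/15*a_1 + 1/15*a_2 + 1/15*a_3 + 0*a_4 + 2/15*a_5 + 4/15*a_6
  a_4 = 2/15*a_1 + 1/15*a_2 + 1/5*a_3 + 4/15*a_4 + 2/15*a_5 + 1/5*a_6
  a_5 = 0*a_1 + 1/15*a_2 + 2/15*a_3 + 1/15*a_4 + 1/15*a_5 + 2/3*a_6

Substituting a_1 = 1 and a_6 = 0, rearrange to (I - Q) a = r where r[i] = P(i -> 1):
  [4/5, -2/15, 0, -1/15] . (a_2, a_3, a_4, a_5) = 8/15
  [-1/15, 14/15, 0, -2/15] . (a_2, a_3, a_4, a_5) = 7/15
  [-1/15, -1/5, 11/15, -2/15] . (a_2, a_3, a_4, a_5) = 2/15
  [-1/15, -2/15, -1/15, 14/15] . (a_2, a_3, a_4, a_5) = 0

Solving yields:
  a_2 = 18963/24391
  a_3 = 14142/24391
  a_4 = 10769/24391
  a_5 = 4144/24391

Starting state is 4, so the absorption probability is a_4 = 10769/24391.

Answer: 10769/24391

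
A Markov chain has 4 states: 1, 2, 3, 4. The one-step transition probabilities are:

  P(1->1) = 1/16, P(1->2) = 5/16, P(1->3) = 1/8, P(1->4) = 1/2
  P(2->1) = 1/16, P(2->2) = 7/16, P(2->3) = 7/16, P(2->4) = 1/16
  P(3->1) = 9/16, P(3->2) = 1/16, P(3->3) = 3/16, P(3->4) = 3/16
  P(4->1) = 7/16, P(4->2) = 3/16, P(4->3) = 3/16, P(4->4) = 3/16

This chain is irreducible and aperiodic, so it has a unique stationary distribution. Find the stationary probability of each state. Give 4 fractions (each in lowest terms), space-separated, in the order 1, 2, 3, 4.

The stationary distribution satisfies pi = pi * P, i.e.:
  pi_1 = 1/16*pi_1 + 1/16*pi_2 + 9/16*pi_3 + 7/16*pi_4
  pi_2 = 5/16*pi_1 + 7/16*pi_2 + 1/16*pi_3 + 3/16*pi_4
  pi_3 = 1/8*pi_1 + 7/16*pi_2 + 3/16*pi_3 + 3/16*pi_4
  pi_4 = 1/2*pi_1 + 1/16*pi_2 + 3/16*pi_3 + 3/16*pi_4
with normalization: pi_1 + pi_2 + pi_3 + pi_4 = 1.

Using the first 3 balance equations plus normalization, the linear system A*pi = b is:
  [-15/16, 1/16, 9/16, 7/16] . pi = 0
  [5/16, -9/16, 1/16, 3/16] . pi = 0
  [1/8, 7/16, -13/16, 3/16] . pi = 0
  [1, 1, 1, 1] . pi = 1

Solving yields:
  pi_1 = 311/1153
  pi_2 = 295/1153
  pi_3 = 541/2306
  pi_4 = 553/2306

Verification (pi * P):
  311/1153*1/16 + 295/1153*1/16 + 541/2306*9/16 + 553/2306*7/16 = 311/1153 = pi_1  (ok)
  311/1153*5/16 + 295/1153*7/16 + 541/2306*1/16 + 553/2306*3/16 = 295/1153 = pi_2  (ok)
  311/1153*1/8 + 295/1153*7/16 + 541/2306*3/16 + 553/2306*3/16 = 541/2306 = pi_3  (ok)
  311/1153*1/2 + 295/1153*1/16 + 541/2306*3/16 + 553/2306*3/16 = 553/2306 = pi_4  (ok)

Answer: 311/1153 295/1153 541/2306 553/2306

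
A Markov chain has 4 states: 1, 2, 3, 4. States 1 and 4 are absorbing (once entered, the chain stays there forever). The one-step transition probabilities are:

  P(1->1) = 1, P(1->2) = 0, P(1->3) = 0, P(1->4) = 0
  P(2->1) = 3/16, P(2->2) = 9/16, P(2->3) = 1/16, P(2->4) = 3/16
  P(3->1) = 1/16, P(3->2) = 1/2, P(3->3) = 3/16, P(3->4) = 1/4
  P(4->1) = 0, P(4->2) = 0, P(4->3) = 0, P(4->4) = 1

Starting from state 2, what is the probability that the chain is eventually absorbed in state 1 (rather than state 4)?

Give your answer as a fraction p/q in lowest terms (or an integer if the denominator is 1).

Answer: 40/83

Derivation:
Let a_i = P(absorbed in 1 | start in state i).
Boundary conditions: a_1 = 1, a_4 = 0.
For each transient state i, a_i = sum_j P(i->j) * a_j:
  a_2 = 3/16*a_1 + 9/16*a_2 + 1/16*a_3 + 3/16*a_4
  a_3 = 1/16*a_1 + 1/2*a_2 + 3/16*a_3 + 1/4*a_4

Substituting a_1 = 1 and a_4 = 0, rearrange to (I - Q) a = r where r[i] = P(i -> 1):
  [7/16, -1/16] . (a_2, a_3) = 3/16
  [-1/2, 13/16] . (a_2, a_3) = 1/16

Solving yields:
  a_2 = 40/83
  a_3 = 31/83

Starting state is 2, so the absorption probability is a_2 = 40/83.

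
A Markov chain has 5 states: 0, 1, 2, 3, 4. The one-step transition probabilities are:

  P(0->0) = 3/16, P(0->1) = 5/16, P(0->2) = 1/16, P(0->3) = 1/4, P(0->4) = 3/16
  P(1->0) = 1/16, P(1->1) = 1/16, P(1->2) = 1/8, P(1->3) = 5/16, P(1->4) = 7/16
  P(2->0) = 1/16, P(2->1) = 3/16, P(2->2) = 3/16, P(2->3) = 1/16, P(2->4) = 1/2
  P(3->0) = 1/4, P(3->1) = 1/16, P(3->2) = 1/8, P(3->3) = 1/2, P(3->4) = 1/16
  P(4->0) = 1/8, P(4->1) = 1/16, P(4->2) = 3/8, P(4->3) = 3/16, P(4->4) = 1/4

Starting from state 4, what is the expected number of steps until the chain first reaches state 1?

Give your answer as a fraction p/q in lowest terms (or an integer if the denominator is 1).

Answer: 3312/425

Derivation:
Let h_i = expected steps to first reach 1 from state i.
Boundary: h_1 = 0.
First-step equations for the other states:
  h_0 = 1 + 3/16*h_0 + 5/16*h_1 + 1/16*h_2 + 1/4*h_3 + 3/16*h_4
  h_2 = 1 + 1/16*h_0 + 3/16*h_1 + 3/16*h_2 + 1/16*h_3 + 1/2*h_4
  h_3 = 1 + 1/4*h_0 + 1/16*h_1 + 1/8*h_2 + 1/2*h_3 + 1/16*h_4
  h_4 = 1 + 1/8*h_0 + 1/16*h_1 + 3/8*h_2 + 3/16*h_3 + 1/4*h_4

Substituting h_1 = 0 and rearranging gives the linear system (I - Q) h = 1:
  [13/16, -1/16, -1/4, -3/16] . (h_0, h_2, h_3, h_4) = 1
  [-1/16, 13/16, -1/16, -1/2] . (h_0, h_2, h_3, h_4) = 1
  [-1/4, -1/8, 1/2, -1/16] . (h_0, h_2, h_3, h_4) = 1
  [-1/8, -3/8, -3/16, 3/4] . (h_0, h_2, h_3, h_4) = 1

Solving yields:
  h_0 = 2528/425
  h_2 = 3008/425
  h_3 = 656/85
  h_4 = 3312/425

Starting state is 4, so the expected hitting time is h_4 = 3312/425.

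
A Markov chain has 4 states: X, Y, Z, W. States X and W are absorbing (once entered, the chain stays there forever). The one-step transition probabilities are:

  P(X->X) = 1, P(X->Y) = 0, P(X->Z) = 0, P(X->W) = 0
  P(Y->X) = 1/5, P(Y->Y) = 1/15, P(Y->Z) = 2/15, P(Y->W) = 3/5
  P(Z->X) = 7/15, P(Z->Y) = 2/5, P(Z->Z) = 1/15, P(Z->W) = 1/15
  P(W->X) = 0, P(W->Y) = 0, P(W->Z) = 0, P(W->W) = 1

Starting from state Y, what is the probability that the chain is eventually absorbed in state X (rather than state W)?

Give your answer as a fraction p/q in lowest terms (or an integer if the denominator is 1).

Let a_i = P(absorbed in X | start in state i).
Boundary conditions: a_X = 1, a_W = 0.
For each transient state i, a_i = sum_j P(i->j) * a_j:
  a_Y = 1/5*a_X + 1/15*a_Y + 2/15*a_Z + 3/5*a_W
  a_Z = 7/15*a_X + 2/5*a_Y + 1/15*a_Z + 1/15*a_W

Substituting a_X = 1 and a_W = 0, rearrange to (I - Q) a = r where r[i] = P(i -> X):
  [14/15, -2/15] . (a_Y, a_Z) = 1/5
  [-2/5, 14/15] . (a_Y, a_Z) = 7/15

Solving yields:
  a_Y = 7/23
  a_Z = 29/46

Starting state is Y, so the absorption probability is a_Y = 7/23.

Answer: 7/23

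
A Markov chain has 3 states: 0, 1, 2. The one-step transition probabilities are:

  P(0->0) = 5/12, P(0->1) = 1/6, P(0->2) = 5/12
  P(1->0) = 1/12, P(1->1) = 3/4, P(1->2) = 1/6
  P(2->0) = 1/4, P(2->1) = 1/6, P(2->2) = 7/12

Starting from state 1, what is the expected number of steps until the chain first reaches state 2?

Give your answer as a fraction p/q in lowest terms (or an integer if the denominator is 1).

Answer: 96/19

Derivation:
Let h_i = expected steps to first reach 2 from state i.
Boundary: h_2 = 0.
First-step equations for the other states:
  h_0 = 1 + 5/12*h_0 + 1/6*h_1 + 5/12*h_2
  h_1 = 1 + 1/12*h_0 + 3/4*h_1 + 1/6*h_2

Substituting h_2 = 0 and rearranging gives the linear system (I - Q) h = 1:
  [7/12, -1/6] . (h_0, h_1) = 1
  [-1/12, 1/4] . (h_0, h_1) = 1

Solving yields:
  h_0 = 60/19
  h_1 = 96/19

Starting state is 1, so the expected hitting time is h_1 = 96/19.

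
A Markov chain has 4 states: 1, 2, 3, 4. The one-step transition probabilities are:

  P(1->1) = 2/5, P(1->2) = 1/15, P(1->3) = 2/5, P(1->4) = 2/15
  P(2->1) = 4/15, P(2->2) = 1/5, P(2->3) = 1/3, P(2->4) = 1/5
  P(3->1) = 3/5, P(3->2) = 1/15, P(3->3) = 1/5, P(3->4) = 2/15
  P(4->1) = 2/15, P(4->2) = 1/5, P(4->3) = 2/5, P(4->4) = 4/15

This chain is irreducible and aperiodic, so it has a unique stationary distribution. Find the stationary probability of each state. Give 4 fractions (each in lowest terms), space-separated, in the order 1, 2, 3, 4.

Answer: 1229/3006 17/167 985/3006 27/167

Derivation:
The stationary distribution satisfies pi = pi * P, i.e.:
  pi_1 = 2/5*pi_1 + 4/15*pi_2 + 3/5*pi_3 + 2/15*pi_4
  pi_2 = 1/15*pi_1 + 1/5*pi_2 + 1/15*pi_3 + 1/5*pi_4
  pi_3 = 2/5*pi_1 + 1/3*pi_2 + 1/5*pi_3 + 2/5*pi_4
  pi_4 = 2/15*pi_1 + 1/5*pi_2 + 2/15*pi_3 + 4/15*pi_4
with normalization: pi_1 + pi_2 + pi_3 + pi_4 = 1.

Using the first 3 balance equations plus normalization, the linear system A*pi = b is:
  [-3/5, 4/15, 3/5, 2/15] . pi = 0
  [1/15, -4/5, 1/15, 1/5] . pi = 0
  [2/5, 1/3, -4/5, 2/5] . pi = 0
  [1, 1, 1, 1] . pi = 1

Solving yields:
  pi_1 = 1229/3006
  pi_2 = 17/167
  pi_3 = 985/3006
  pi_4 = 27/167

Verification (pi * P):
  1229/3006*2/5 + 17/167*4/15 + 985/3006*3/5 + 27/167*2/15 = 1229/3006 = pi_1  (ok)
  1229/3006*1/15 + 17/167*1/5 + 985/3006*1/15 + 27/167*1/5 = 17/167 = pi_2  (ok)
  1229/3006*2/5 + 17/167*1/3 + 985/3006*1/5 + 27/167*2/5 = 985/3006 = pi_3  (ok)
  1229/3006*2/15 + 17/167*1/5 + 985/3006*2/15 + 27/167*4/15 = 27/167 = pi_4  (ok)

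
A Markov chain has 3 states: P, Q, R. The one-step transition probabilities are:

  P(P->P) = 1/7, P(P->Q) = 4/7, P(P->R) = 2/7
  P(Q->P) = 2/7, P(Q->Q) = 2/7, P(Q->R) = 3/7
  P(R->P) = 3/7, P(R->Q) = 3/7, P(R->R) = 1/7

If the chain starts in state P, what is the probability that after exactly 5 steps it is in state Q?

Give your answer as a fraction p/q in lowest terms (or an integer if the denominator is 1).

Answer: 6906/16807

Derivation:
Computing P^5 by repeated multiplication:
P^1 =
  P: [1/7, 4/7, 2/7]
  Q: [2/7, 2/7, 3/7]
  R: [3/7, 3/7, 1/7]
P^2 =
  P: [15/49, 18/49, 16/49]
  Q: [15/49, 3/7, 13/49]
  R: [12/49, 3/7, 16/49]
P^3 =
  P: [99/343, 144/343, 100/343]
  Q: [96/343, 141/343, 106/343]
  R: [102/343, 138/343, 103/343]
P^4 =
  P: [687/2401, 984/2401, 730/2401]
  Q: [696/2401, 984/2401, 103/343]
  R: [687/2401, 993/2401, 103/343]
P^5 =
  P: [4845/16807, 6906/16807, 5056/16807]
  Q: [4827/16807, 6915/16807, 5065/16807]
  R: [4836/16807, 6897/16807, 5074/16807]

(P^5)[P -> Q] = 6906/16807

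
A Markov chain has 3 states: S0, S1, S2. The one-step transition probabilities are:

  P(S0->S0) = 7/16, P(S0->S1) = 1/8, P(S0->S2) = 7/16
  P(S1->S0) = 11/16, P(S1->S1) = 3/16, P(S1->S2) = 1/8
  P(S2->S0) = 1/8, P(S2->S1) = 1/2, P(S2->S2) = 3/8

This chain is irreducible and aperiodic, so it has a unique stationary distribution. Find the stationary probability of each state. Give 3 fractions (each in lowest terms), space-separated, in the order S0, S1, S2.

The stationary distribution satisfies pi = pi * P, i.e.:
  pi_S0 = 7/16*pi_S0 + 11/16*pi_S1 + 1/8*pi_S2
  pi_S1 = 1/8*pi_S0 + 3/16*pi_S1 + 1/2*pi_S2
  pi_S2 = 7/16*pi_S0 + 1/8*pi_S1 + 3/8*pi_S2
with normalization: pi_S0 + pi_S1 + pi_S2 = 1.

Using the first 2 balance equations plus normalization, the linear system A*pi = b is:
  [-9/16, 11/16, 1/8] . pi = 0
  [1/8, -13/16, 1/2] . pi = 0
  [1, 1, 1] . pi = 1

Solving yields:
  pi_S0 = 2/5
  pi_S1 = 4/15
  pi_S2 = 1/3

Verification (pi * P):
  2/5*7/16 + 4/15*11/16 + 1/3*1/8 = 2/5 = pi_S0  (ok)
  2/5*1/8 + 4/15*3/16 + 1/3*1/2 = 4/15 = pi_S1  (ok)
  2/5*7/16 + 4/15*1/8 + 1/3*3/8 = 1/3 = pi_S2  (ok)

Answer: 2/5 4/15 1/3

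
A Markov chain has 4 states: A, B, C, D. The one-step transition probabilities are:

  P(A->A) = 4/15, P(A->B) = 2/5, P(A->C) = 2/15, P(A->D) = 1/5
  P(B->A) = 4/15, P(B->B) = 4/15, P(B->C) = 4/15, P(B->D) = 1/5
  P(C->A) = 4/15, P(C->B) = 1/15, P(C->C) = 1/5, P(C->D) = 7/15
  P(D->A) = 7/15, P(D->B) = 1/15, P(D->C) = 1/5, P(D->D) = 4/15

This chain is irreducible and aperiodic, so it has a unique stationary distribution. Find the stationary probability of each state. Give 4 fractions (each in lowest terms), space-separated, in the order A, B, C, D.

The stationary distribution satisfies pi = pi * P, i.e.:
  pi_A = 4/15*pi_A + 4/15*pi_B + 4/15*pi_C + 7/15*pi_D
  pi_B = 2/5*pi_A + 4/15*pi_B + 1/15*pi_C + 1/15*pi_D
  pi_C = 2/15*pi_A + 4/15*pi_B + 1/5*pi_C + 1/5*pi_D
  pi_D = 1/5*pi_A + 1/5*pi_B + 7/15*pi_C + 4/15*pi_D
with normalization: pi_A + pi_B + pi_C + pi_D = 1.

Using the first 3 balance equations plus normalization, the linear system A*pi = b is:
  [-11/15, 4/15, 4/15, 7/15] . pi = 0
  [2/5, -11/15, 1/15, 1/15] . pi = 0
  [2/15, 4/15, -4/5, 1/5] . pi = 0
  [1, 1, 1, 1] . pi = 1

Solving yields:
  pi_A = 92/287
  pi_B = 249/1148
  pi_C = 95/492
  pi_D = 232/861

Verification (pi * P):
  92/287*4/15 + 249/1148*4/15 + 95/492*4/15 + 232/861*7/15 = 92/287 = pi_A  (ok)
  92/287*2/5 + 249/1148*4/15 + 95/492*1/15 + 232/861*1/15 = 249/1148 = pi_B  (ok)
  92/287*2/15 + 249/1148*4/15 + 95/492*1/5 + 232/861*1/5 = 95/492 = pi_C  (ok)
  92/287*1/5 + 249/1148*1/5 + 95/492*7/15 + 232/861*4/15 = 232/861 = pi_D  (ok)

Answer: 92/287 249/1148 95/492 232/861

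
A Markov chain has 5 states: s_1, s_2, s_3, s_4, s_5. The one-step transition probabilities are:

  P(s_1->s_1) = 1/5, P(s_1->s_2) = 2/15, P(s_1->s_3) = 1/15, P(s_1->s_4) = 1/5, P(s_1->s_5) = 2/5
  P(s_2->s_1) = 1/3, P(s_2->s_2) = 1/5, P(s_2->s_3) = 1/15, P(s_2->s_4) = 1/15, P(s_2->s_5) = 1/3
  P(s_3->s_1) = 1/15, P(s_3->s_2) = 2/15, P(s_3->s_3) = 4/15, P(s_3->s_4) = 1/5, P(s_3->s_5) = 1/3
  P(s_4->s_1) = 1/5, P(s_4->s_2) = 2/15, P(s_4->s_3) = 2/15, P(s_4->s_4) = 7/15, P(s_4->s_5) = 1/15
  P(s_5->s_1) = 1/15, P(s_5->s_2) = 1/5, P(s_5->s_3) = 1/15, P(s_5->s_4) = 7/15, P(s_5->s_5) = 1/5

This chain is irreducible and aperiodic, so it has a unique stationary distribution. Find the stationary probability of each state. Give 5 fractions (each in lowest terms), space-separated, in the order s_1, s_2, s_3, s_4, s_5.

Answer: 1077/6115 973/6115 676/6115 1997/6115 1392/6115

Derivation:
The stationary distribution satisfies pi = pi * P, i.e.:
  pi_s_1 = 1/5*pi_s_1 + 1/3*pi_s_2 + 1/15*pi_s_3 + 1/5*pi_s_4 + 1/15*pi_s_5
  pi_s_2 = 2/15*pi_s_1 + 1/5*pi_s_2 + 2/15*pi_s_3 + 2/15*pi_s_4 + 1/5*pi_s_5
  pi_s_3 = 1/15*pi_s_1 + 1/15*pi_s_2 + 4/15*pi_s_3 + 2/15*pi_s_4 + 1/15*pi_s_5
  pi_s_4 = 1/5*pi_s_1 + 1/15*pi_s_2 + 1/5*pi_s_3 + 7/15*pi_s_4 + 7/15*pi_s_5
  pi_s_5 = 2/5*pi_s_1 + 1/3*pi_s_2 + 1/3*pi_s_3 + 1/15*pi_s_4 + 1/5*pi_s_5
with normalization: pi_s_1 + pi_s_2 + pi_s_3 + pi_s_4 + pi_s_5 = 1.

Using the first 4 balance equations plus normalization, the linear system A*pi = b is:
  [-4/5, 1/3, 1/15, 1/5, 1/15] . pi = 0
  [2/15, -4/5, 2/15, 2/15, 1/5] . pi = 0
  [1/15, 1/15, -11/15, 2/15, 1/15] . pi = 0
  [1/5, 1/15, 1/5, -8/15, 7/15] . pi = 0
  [1, 1, 1, 1, 1] . pi = 1

Solving yields:
  pi_s_1 = 1077/6115
  pi_s_2 = 973/6115
  pi_s_3 = 676/6115
  pi_s_4 = 1997/6115
  pi_s_5 = 1392/6115

Verification (pi * P):
  1077/6115*1/5 + 973/6115*1/3 + 676/6115*1/15 + 1997/6115*1/5 + 1392/6115*1/15 = 1077/6115 = pi_s_1  (ok)
  1077/6115*2/15 + 973/6115*1/5 + 676/6115*2/15 + 1997/6115*2/15 + 1392/6115*1/5 = 973/6115 = pi_s_2  (ok)
  1077/6115*1/15 + 973/6115*1/15 + 676/6115*4/15 + 1997/6115*2/15 + 1392/6115*1/15 = 676/6115 = pi_s_3  (ok)
  1077/6115*1/5 + 973/6115*1/15 + 676/6115*1/5 + 1997/6115*7/15 + 1392/6115*7/15 = 1997/6115 = pi_s_4  (ok)
  1077/6115*2/5 + 973/6115*1/3 + 676/6115*1/3 + 1997/6115*1/15 + 1392/6115*1/5 = 1392/6115 = pi_s_5  (ok)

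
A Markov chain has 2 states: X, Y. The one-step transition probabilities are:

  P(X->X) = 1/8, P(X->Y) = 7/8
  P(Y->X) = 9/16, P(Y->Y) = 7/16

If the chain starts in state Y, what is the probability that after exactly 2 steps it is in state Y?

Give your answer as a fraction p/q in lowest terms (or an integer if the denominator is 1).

Computing P^2 by repeated multiplication:
P^1 =
  X: [1/8, 7/8]
  Y: [9/16, 7/16]
P^2 =
  X: [65/128, 63/128]
  Y: [81/256, 175/256]

(P^2)[Y -> Y] = 175/256

Answer: 175/256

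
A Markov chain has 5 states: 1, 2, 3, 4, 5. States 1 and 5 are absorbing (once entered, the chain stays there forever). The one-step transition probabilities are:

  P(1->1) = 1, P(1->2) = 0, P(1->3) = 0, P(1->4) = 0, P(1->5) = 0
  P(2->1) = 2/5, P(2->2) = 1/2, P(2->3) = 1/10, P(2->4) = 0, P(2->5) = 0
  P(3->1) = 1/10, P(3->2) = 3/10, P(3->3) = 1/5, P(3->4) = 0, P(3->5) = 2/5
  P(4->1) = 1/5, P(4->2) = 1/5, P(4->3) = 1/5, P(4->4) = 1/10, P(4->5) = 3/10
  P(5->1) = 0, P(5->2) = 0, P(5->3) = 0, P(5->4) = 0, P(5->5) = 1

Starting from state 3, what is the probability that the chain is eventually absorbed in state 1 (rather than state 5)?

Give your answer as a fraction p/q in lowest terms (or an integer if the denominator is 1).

Answer: 17/37

Derivation:
Let a_i = P(absorbed in 1 | start in state i).
Boundary conditions: a_1 = 1, a_5 = 0.
For each transient state i, a_i = sum_j P(i->j) * a_j:
  a_2 = 2/5*a_1 + 1/2*a_2 + 1/10*a_3 + 0*a_4 + 0*a_5
  a_3 = 1/10*a_1 + 3/10*a_2 + 1/5*a_3 + 0*a_4 + 2/5*a_5
  a_4 = 1/5*a_1 + 1/5*a_2 + 1/5*a_3 + 1/10*a_4 + 3/10*a_5

Substituting a_1 = 1 and a_5 = 0, rearrange to (I - Q) a = r where r[i] = P(i -> 1):
  [1/2, -1/10, 0] . (a_2, a_3, a_4) = 2/5
  [-3/10, 4/5, 0] . (a_2, a_3, a_4) = 1/10
  [-1/5, -1/5, 9/10] . (a_2, a_3, a_4) = 1/5

Solving yields:
  a_2 = 33/37
  a_3 = 17/37
  a_4 = 58/111

Starting state is 3, so the absorption probability is a_3 = 17/37.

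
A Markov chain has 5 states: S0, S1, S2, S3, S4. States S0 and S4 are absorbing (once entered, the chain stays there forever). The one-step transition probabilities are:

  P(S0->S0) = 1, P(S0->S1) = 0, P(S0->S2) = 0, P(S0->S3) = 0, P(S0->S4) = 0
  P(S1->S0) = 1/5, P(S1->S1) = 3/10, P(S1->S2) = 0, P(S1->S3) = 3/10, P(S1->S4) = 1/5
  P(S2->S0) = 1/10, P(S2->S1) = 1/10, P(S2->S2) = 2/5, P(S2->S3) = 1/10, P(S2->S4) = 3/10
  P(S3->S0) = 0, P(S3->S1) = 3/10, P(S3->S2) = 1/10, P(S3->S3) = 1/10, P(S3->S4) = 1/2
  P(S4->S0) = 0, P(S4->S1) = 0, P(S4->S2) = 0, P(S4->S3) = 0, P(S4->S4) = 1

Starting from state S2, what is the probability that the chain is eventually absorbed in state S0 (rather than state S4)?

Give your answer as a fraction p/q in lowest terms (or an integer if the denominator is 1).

Answer: 39/157

Derivation:
Let a_i = P(absorbed in S0 | start in state i).
Boundary conditions: a_S0 = 1, a_S4 = 0.
For each transient state i, a_i = sum_j P(i->j) * a_j:
  a_S1 = 1/5*a_S0 + 3/10*a_S1 + 0*a_S2 + 3/10*a_S3 + 1/5*a_S4
  a_S2 = 1/10*a_S0 + 1/10*a_S1 + 2/5*a_S2 + 1/10*a_S3 + 3/10*a_S4
  a_S3 = 0*a_S0 + 3/10*a_S1 + 1/10*a_S2 + 1/10*a_S3 + 1/2*a_S4

Substituting a_S0 = 1 and a_S4 = 0, rearrange to (I - Q) a = r where r[i] = P(i -> S0):
  [7/10, 0, -3/10] . (a_S1, a_S2, a_S3) = 1/5
  [-1/10, 3/5, -1/10] . (a_S1, a_S2, a_S3) = 1/10
  [-3/10, -1/10, 9/10] . (a_S1, a_S2, a_S3) = 0

Solving yields:
  a_S1 = 109/314
  a_S2 = 39/157
  a_S3 = 45/314

Starting state is S2, so the absorption probability is a_S2 = 39/157.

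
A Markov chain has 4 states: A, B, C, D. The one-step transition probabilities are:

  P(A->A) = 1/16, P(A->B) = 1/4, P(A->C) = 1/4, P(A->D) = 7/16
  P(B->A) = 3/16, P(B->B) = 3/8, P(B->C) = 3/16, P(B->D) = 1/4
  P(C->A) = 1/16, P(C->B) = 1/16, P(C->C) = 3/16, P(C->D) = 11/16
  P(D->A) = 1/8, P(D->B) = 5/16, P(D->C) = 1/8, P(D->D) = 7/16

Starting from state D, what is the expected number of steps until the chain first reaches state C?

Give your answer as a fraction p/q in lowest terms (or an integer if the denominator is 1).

Let h_i = expected steps to first reach C from state i.
Boundary: h_C = 0.
First-step equations for the other states:
  h_A = 1 + 1/16*h_A + 1/4*h_B + 1/4*h_C + 7/16*h_D
  h_B = 1 + 3/16*h_A + 3/8*h_B + 3/16*h_C + 1/4*h_D
  h_D = 1 + 1/8*h_A + 5/16*h_B + 1/8*h_C + 7/16*h_D

Substituting h_C = 0 and rearranging gives the linear system (I - Q) h = 1:
  [15/16, -1/4, -7/16] . (h_A, h_B, h_D) = 1
  [-3/16, 5/8, -1/4] . (h_A, h_B, h_D) = 1
  [-1/8, -5/16, 9/16] . (h_A, h_B, h_D) = 1

Solving yields:
  h_A = 3632/665
  h_B = 3792/665
  h_D = 4096/665

Starting state is D, so the expected hitting time is h_D = 4096/665.

Answer: 4096/665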